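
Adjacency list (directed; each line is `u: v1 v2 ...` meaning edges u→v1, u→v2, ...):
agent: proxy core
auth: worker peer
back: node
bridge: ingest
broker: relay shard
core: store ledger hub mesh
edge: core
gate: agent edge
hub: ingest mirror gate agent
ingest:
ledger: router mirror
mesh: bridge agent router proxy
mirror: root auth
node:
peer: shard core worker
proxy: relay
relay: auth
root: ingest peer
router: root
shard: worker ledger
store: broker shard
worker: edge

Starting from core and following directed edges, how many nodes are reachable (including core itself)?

BFS from core visits: core, store, ledger, hub, mesh, broker, shard, router, mirror, ingest, gate, agent, bridge, proxy, relay, worker, root, auth, edge, peer
Reachable nodes: 20 of 22 total.

20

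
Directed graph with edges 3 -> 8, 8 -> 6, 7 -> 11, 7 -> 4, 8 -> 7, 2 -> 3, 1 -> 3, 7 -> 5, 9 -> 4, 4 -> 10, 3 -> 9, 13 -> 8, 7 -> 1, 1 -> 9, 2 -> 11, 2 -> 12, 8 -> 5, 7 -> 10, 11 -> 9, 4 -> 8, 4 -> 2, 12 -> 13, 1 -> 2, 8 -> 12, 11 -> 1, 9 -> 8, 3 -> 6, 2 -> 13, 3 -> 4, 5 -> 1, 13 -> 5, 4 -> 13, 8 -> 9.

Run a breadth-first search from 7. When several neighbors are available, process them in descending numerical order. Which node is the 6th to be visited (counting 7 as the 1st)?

Visit 7; enqueue 11, 10, 5, 4, 1 → queue [11, 10, 5, 4, 1]
Visit 11; enqueue 9 → queue [10, 5, 4, 1, 9]
Visit 10 → queue [5, 4, 1, 9]
Visit 5 → queue [4, 1, 9]
Visit 4; enqueue 13, 8, 2 → queue [1, 9, 13, 8, 2]
Visit 1; enqueue 3 → queue [9, 13, 8, 2, 3]
Visit 9 → queue [13, 8, 2, 3]
Visit 13 → queue [8, 2, 3]
Visit 8; enqueue 12, 6 → queue [2, 3, 12, 6]
Visit 2 → queue [3, 12, 6]
Visit 3 → queue [12, 6]
Visit 12 → queue [6]
Visit 6 → queue []

Visit order: 7, 11, 10, 5, 4, 1, 9, 13, 8, 2, 3, 12, 6

1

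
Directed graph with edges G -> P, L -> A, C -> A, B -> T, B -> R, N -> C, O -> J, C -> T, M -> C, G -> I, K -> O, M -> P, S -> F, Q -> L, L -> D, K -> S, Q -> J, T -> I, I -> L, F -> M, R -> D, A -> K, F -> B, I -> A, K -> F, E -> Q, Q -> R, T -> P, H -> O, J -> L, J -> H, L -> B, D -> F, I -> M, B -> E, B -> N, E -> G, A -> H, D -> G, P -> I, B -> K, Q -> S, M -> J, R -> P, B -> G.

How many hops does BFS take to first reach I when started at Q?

3

Level 0: Q
Level 1: J, L, R, S
Level 2: A, B, D, F, H, P
Level 3: E, G, I, K, M, N, O, T
Level 4: C
I first appears at level 3.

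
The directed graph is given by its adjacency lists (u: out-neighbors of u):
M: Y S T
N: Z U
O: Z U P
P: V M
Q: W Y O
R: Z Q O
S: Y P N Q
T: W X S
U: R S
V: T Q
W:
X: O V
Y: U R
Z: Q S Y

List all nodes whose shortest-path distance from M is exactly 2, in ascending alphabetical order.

Level 0: M
Level 1: S, T, Y
Level 2: N, P, Q, R, U, W, X
Level 3: O, V, Z

N, P, Q, R, U, W, X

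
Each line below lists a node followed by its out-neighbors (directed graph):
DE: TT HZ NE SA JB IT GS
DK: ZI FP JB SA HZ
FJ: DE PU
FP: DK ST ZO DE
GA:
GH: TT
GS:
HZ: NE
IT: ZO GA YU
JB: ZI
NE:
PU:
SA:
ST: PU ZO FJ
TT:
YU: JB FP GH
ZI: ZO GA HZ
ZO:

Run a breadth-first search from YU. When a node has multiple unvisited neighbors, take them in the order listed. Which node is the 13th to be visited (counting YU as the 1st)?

SA

Visit YU; enqueue JB, FP, GH → queue [JB, FP, GH]
Visit JB; enqueue ZI → queue [FP, GH, ZI]
Visit FP; enqueue DK, ST, ZO, DE → queue [GH, ZI, DK, ST, ZO, DE]
Visit GH; enqueue TT → queue [ZI, DK, ST, ZO, DE, TT]
Visit ZI; enqueue GA, HZ → queue [DK, ST, ZO, DE, TT, GA, HZ]
Visit DK; enqueue SA → queue [ST, ZO, DE, TT, GA, HZ, SA]
Visit ST; enqueue PU, FJ → queue [ZO, DE, TT, GA, HZ, SA, PU, FJ]
Visit ZO → queue [DE, TT, GA, HZ, SA, PU, FJ]
Visit DE; enqueue NE, IT, GS → queue [TT, GA, HZ, SA, PU, FJ, NE, IT, GS]
Visit TT → queue [GA, HZ, SA, PU, FJ, NE, IT, GS]
Visit GA → queue [HZ, SA, PU, FJ, NE, IT, GS]
Visit HZ → queue [SA, PU, FJ, NE, IT, GS]
Visit SA → queue [PU, FJ, NE, IT, GS]
Visit PU → queue [FJ, NE, IT, GS]
Visit FJ → queue [NE, IT, GS]
Visit NE → queue [IT, GS]
Visit IT → queue [GS]
Visit GS → queue []

Visit order: YU, JB, FP, GH, ZI, DK, ST, ZO, DE, TT, GA, HZ, SA, PU, FJ, NE, IT, GS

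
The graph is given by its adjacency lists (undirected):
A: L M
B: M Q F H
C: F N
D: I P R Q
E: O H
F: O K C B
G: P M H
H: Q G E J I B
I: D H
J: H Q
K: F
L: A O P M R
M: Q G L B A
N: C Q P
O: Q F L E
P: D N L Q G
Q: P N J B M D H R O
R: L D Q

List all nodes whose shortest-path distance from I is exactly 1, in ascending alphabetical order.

Level 0: I
Level 1: D, H
Level 2: B, E, G, J, P, Q, R
Level 3: F, L, M, N, O
Level 4: A, C, K

D, H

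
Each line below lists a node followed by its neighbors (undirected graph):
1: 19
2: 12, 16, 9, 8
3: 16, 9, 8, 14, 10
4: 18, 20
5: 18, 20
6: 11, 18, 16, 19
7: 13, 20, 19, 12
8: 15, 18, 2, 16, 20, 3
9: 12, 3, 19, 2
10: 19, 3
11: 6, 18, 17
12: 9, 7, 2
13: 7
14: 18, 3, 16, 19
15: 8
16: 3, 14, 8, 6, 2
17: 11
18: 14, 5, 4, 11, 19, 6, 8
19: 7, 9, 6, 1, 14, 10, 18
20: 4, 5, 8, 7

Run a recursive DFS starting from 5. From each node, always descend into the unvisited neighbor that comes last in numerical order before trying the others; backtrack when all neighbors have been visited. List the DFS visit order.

5, 20, 8, 18, 19, 14, 16, 6, 11, 17, 3, 10, 9, 12, 7, 13, 2, 1, 4, 15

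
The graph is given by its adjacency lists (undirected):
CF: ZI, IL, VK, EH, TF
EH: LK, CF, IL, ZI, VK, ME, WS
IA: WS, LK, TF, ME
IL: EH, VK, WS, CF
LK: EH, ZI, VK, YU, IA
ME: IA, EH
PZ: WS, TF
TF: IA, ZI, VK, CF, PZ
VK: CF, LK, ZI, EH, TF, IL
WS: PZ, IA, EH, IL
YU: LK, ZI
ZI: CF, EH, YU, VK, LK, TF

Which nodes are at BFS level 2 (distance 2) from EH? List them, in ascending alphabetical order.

Level 0: EH
Level 1: CF, IL, LK, ME, VK, WS, ZI
Level 2: IA, PZ, TF, YU

IA, PZ, TF, YU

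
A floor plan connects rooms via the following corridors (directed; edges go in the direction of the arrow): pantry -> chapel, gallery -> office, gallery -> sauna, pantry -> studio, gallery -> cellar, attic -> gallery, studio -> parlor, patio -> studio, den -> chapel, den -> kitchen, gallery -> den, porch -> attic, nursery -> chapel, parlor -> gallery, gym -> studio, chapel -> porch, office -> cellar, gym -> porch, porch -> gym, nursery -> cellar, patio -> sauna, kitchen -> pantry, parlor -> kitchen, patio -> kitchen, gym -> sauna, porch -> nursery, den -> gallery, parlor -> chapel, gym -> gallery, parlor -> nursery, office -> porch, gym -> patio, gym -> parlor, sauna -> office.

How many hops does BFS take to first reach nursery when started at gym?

2

Level 0: gym
Level 1: gallery, parlor, patio, porch, sauna, studio
Level 2: attic, cellar, chapel, den, kitchen, nursery, office
Level 3: pantry
nursery first appears at level 2.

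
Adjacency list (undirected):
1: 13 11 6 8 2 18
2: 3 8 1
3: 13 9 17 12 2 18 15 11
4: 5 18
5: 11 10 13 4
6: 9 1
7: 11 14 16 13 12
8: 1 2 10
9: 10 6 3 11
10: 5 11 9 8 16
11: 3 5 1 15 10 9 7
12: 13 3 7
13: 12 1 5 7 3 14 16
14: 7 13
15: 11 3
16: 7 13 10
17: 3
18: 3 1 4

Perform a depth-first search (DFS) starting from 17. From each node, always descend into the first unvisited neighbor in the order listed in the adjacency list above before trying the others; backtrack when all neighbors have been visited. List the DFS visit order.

17, 3, 13, 12, 7, 11, 5, 10, 9, 6, 1, 8, 2, 18, 4, 16, 15, 14

Visit 17
17 → 3
3 → 13
13 → 12
12 → 7
7 → 11
11 → 5
5 → 10
10 → 9
9 → 6
6 → 1
1 → 8
8 → 2
1 → 18
18 → 4
10 → 16
11 → 15
7 → 14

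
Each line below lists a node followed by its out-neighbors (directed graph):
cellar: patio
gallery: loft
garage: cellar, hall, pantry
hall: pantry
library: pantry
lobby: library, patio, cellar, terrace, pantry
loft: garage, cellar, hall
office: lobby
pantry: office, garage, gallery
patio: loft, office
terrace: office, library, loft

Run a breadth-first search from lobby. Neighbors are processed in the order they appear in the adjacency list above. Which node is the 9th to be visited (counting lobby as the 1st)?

Visit lobby; enqueue library, patio, cellar, terrace, pantry → queue [library, patio, cellar, terrace, pantry]
Visit library → queue [patio, cellar, terrace, pantry]
Visit patio; enqueue loft, office → queue [cellar, terrace, pantry, loft, office]
Visit cellar → queue [terrace, pantry, loft, office]
Visit terrace → queue [pantry, loft, office]
Visit pantry; enqueue garage, gallery → queue [loft, office, garage, gallery]
Visit loft; enqueue hall → queue [office, garage, gallery, hall]
Visit office → queue [garage, gallery, hall]
Visit garage → queue [gallery, hall]
Visit gallery → queue [hall]
Visit hall → queue []

Visit order: lobby, library, patio, cellar, terrace, pantry, loft, office, garage, gallery, hall

garage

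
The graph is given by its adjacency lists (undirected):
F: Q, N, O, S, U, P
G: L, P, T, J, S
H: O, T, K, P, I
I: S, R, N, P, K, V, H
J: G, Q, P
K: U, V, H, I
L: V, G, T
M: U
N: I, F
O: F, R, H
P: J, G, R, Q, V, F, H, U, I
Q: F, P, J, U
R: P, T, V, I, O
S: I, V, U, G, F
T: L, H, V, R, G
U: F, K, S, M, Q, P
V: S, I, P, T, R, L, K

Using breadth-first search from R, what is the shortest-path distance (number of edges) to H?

2

Level 0: R
Level 1: I, O, P, T, V
Level 2: F, G, H, J, K, L, N, Q, S, U
Level 3: M
H first appears at level 2.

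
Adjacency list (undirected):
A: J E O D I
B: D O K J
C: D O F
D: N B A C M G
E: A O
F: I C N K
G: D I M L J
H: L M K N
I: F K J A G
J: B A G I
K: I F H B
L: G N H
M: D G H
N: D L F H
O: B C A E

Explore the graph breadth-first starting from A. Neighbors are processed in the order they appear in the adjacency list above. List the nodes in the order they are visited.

A, J, E, O, D, I, B, G, C, N, M, F, K, L, H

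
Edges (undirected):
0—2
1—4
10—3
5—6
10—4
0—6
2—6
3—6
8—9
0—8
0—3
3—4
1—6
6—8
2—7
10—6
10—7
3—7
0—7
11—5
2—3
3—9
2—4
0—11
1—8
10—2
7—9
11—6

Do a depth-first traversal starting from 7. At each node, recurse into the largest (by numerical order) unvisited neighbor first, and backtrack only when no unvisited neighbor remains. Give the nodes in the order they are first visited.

7 -> 10 -> 6 -> 11 -> 5 -> 0 -> 8 -> 9 -> 3 -> 4 -> 2 -> 1

Visit 7
7 → 10
10 → 6
6 → 11
11 → 5
11 → 0
0 → 8
8 → 9
9 → 3
3 → 4
4 → 2
4 → 1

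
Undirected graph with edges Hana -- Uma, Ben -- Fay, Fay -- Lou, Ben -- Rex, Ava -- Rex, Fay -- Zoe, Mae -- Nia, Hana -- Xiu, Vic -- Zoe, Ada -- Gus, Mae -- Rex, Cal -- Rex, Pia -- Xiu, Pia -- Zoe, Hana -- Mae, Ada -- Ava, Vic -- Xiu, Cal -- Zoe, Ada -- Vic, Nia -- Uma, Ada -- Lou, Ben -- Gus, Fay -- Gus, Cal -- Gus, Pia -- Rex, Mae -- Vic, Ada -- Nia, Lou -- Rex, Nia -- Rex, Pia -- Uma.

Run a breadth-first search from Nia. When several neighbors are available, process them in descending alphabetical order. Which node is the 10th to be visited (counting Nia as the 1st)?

Visit Nia; enqueue Uma, Rex, Mae, Ada → queue [Uma, Rex, Mae, Ada]
Visit Uma; enqueue Pia, Hana → queue [Rex, Mae, Ada, Pia, Hana]
Visit Rex; enqueue Lou, Cal, Ben, Ava → queue [Mae, Ada, Pia, Hana, Lou, Cal, Ben, Ava]
Visit Mae; enqueue Vic → queue [Ada, Pia, Hana, Lou, Cal, Ben, Ava, Vic]
Visit Ada; enqueue Gus → queue [Pia, Hana, Lou, Cal, Ben, Ava, Vic, Gus]
Visit Pia; enqueue Zoe, Xiu → queue [Hana, Lou, Cal, Ben, Ava, Vic, Gus, Zoe, Xiu]
Visit Hana → queue [Lou, Cal, Ben, Ava, Vic, Gus, Zoe, Xiu]
Visit Lou; enqueue Fay → queue [Cal, Ben, Ava, Vic, Gus, Zoe, Xiu, Fay]
Visit Cal → queue [Ben, Ava, Vic, Gus, Zoe, Xiu, Fay]
Visit Ben → queue [Ava, Vic, Gus, Zoe, Xiu, Fay]
Visit Ava → queue [Vic, Gus, Zoe, Xiu, Fay]
Visit Vic → queue [Gus, Zoe, Xiu, Fay]
Visit Gus → queue [Zoe, Xiu, Fay]
Visit Zoe → queue [Xiu, Fay]
Visit Xiu → queue [Fay]
Visit Fay → queue []

Visit order: Nia, Uma, Rex, Mae, Ada, Pia, Hana, Lou, Cal, Ben, Ava, Vic, Gus, Zoe, Xiu, Fay

Ben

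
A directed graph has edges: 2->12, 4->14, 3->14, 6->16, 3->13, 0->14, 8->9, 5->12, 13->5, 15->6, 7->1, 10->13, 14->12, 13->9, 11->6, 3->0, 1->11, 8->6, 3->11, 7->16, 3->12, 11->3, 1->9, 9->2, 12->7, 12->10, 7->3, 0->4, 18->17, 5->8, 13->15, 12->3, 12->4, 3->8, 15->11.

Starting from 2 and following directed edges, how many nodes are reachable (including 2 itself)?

BFS from 2 visits: 2, 12, 10, 7, 4, 3, 13, 16, 1, 14, 11, 8, 0, 15, 9, 5, 6
Reachable nodes: 17 of 19 total.

17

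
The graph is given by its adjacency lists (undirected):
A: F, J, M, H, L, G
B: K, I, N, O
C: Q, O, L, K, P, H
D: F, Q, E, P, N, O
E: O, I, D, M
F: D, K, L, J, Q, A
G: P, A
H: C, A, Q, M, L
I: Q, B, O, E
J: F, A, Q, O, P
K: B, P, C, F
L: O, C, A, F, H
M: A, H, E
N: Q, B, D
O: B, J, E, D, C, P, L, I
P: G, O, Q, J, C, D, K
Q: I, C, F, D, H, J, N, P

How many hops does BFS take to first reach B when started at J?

2

Level 0: J
Level 1: A, F, O, P, Q
Level 2: B, C, D, E, G, H, I, K, L, M, N
B first appears at level 2.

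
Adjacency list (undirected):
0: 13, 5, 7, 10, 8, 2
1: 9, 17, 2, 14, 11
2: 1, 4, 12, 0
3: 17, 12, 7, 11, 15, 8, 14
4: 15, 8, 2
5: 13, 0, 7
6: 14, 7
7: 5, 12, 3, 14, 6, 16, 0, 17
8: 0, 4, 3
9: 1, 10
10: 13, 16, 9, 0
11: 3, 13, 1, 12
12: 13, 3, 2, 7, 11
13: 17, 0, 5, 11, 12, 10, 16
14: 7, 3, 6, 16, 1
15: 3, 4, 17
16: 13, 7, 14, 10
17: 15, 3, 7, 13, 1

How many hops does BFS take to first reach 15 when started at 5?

3

Level 0: 5
Level 1: 0, 7, 13
Level 2: 2, 3, 6, 8, 10, 11, 12, 14, 16, 17
Level 3: 1, 4, 9, 15
15 first appears at level 3.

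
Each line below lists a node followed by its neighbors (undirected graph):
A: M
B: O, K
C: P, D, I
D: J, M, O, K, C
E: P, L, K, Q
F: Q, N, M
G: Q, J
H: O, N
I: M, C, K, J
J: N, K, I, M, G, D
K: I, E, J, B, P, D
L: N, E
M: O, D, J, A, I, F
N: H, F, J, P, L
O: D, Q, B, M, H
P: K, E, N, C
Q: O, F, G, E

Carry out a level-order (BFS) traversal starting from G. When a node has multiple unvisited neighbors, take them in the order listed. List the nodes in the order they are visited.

G Q J O F E N K I M D B H P L C A

Visit G; enqueue Q, J → queue [Q, J]
Visit Q; enqueue O, F, E → queue [J, O, F, E]
Visit J; enqueue N, K, I, M, D → queue [O, F, E, N, K, I, M, D]
Visit O; enqueue B, H → queue [F, E, N, K, I, M, D, B, H]
Visit F → queue [E, N, K, I, M, D, B, H]
Visit E; enqueue P, L → queue [N, K, I, M, D, B, H, P, L]
Visit N → queue [K, I, M, D, B, H, P, L]
Visit K → queue [I, M, D, B, H, P, L]
Visit I; enqueue C → queue [M, D, B, H, P, L, C]
Visit M; enqueue A → queue [D, B, H, P, L, C, A]
Visit D → queue [B, H, P, L, C, A]
Visit B → queue [H, P, L, C, A]
Visit H → queue [P, L, C, A]
Visit P → queue [L, C, A]
Visit L → queue [C, A]
Visit C → queue [A]
Visit A → queue []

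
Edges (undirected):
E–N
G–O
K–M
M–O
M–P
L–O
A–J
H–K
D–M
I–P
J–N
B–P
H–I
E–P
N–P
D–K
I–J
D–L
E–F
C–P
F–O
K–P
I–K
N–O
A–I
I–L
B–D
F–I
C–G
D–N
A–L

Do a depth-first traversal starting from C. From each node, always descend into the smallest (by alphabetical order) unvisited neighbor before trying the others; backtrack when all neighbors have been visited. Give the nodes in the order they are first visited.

Visit C
C → G
G → O
O → F
F → E
E → N
N → D
D → B
B → P
P → I
I → A
A → J
A → L
I → H
H → K
K → M

C, G, O, F, E, N, D, B, P, I, A, J, L, H, K, M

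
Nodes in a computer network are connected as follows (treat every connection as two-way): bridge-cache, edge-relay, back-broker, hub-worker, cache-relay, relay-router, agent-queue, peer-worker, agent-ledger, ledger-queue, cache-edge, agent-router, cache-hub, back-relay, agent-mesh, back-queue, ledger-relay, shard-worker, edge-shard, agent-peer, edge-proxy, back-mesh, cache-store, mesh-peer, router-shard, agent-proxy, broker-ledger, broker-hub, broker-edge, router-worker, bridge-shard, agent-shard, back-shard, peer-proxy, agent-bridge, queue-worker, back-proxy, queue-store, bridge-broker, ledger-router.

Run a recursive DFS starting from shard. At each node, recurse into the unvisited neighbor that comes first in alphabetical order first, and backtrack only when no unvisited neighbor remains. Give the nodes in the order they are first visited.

Visit shard
shard → agent
agent → bridge
bridge → broker
broker → back
back → mesh
mesh → peer
peer → proxy
proxy → edge
edge → cache
cache → hub
hub → worker
worker → queue
queue → ledger
ledger → relay
relay → router
queue → store

shard → agent → bridge → broker → back → mesh → peer → proxy → edge → cache → hub → worker → queue → ledger → relay → router → store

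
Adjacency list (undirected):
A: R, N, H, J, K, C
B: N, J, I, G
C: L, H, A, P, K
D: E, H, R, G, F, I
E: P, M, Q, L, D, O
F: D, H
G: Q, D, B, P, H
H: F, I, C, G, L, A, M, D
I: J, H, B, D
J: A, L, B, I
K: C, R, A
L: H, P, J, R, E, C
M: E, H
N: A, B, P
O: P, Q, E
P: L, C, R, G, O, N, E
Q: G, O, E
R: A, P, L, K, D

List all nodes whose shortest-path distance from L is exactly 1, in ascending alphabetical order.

C, E, H, J, P, R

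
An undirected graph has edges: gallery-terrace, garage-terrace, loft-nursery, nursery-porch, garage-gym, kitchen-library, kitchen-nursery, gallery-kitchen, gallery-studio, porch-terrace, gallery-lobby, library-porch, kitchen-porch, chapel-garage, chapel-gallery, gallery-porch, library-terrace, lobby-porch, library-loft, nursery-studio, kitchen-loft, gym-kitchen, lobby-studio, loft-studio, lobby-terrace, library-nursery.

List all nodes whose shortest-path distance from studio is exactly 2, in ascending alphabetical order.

chapel, kitchen, library, porch, terrace

Level 0: studio
Level 1: gallery, lobby, loft, nursery
Level 2: chapel, kitchen, library, porch, terrace
Level 3: garage, gym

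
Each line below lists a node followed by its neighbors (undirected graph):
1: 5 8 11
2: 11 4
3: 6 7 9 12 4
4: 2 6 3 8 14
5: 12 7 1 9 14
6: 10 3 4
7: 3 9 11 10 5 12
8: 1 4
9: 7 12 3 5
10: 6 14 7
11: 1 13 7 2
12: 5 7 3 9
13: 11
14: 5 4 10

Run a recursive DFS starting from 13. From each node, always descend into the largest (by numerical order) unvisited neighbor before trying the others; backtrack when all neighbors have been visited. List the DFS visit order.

13 → 11 → 7 → 12 → 9 → 5 → 14 → 10 → 6 → 4 → 8 → 1 → 3 → 2

Visit 13
13 → 11
11 → 7
7 → 12
12 → 9
9 → 5
5 → 14
14 → 10
10 → 6
6 → 4
4 → 8
8 → 1
4 → 3
4 → 2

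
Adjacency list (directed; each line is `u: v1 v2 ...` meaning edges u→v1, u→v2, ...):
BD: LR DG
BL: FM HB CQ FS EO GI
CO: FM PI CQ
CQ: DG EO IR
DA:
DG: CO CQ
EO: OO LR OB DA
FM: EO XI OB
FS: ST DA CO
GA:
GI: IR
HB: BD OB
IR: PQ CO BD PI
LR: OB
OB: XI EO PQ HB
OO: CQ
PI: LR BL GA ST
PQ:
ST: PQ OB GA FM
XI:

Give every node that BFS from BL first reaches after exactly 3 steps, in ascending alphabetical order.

Level 0: BL
Level 1: CQ, EO, FM, FS, GI, HB
Level 2: BD, CO, DA, DG, IR, LR, OB, OO, ST, XI
Level 3: GA, PI, PQ

GA, PI, PQ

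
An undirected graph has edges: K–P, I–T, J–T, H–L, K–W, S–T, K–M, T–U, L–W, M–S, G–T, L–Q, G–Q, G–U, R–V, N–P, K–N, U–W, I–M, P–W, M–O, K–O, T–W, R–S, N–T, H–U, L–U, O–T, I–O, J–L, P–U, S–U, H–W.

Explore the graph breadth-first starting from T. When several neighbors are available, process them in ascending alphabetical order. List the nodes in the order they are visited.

Visit T; enqueue G, I, J, N, O, S, U, W → queue [G, I, J, N, O, S, U, W]
Visit G; enqueue Q → queue [I, J, N, O, S, U, W, Q]
Visit I; enqueue M → queue [J, N, O, S, U, W, Q, M]
Visit J; enqueue L → queue [N, O, S, U, W, Q, M, L]
Visit N; enqueue K, P → queue [O, S, U, W, Q, M, L, K, P]
Visit O → queue [S, U, W, Q, M, L, K, P]
Visit S; enqueue R → queue [U, W, Q, M, L, K, P, R]
Visit U; enqueue H → queue [W, Q, M, L, K, P, R, H]
Visit W → queue [Q, M, L, K, P, R, H]
Visit Q → queue [M, L, K, P, R, H]
Visit M → queue [L, K, P, R, H]
Visit L → queue [K, P, R, H]
Visit K → queue [P, R, H]
Visit P → queue [R, H]
Visit R; enqueue V → queue [H, V]
Visit H → queue [V]
Visit V → queue []

T G I J N O S U W Q M L K P R H V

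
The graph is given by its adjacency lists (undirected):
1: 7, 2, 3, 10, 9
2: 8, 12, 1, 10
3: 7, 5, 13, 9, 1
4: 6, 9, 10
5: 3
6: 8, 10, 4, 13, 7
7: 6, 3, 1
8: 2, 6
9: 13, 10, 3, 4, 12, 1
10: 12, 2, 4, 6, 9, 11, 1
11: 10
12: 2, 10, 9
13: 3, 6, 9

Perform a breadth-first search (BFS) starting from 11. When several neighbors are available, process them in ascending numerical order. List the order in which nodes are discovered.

11, 10, 1, 2, 4, 6, 9, 12, 3, 7, 8, 13, 5

Visit 11; enqueue 10 → queue [10]
Visit 10; enqueue 1, 2, 4, 6, 9, 12 → queue [1, 2, 4, 6, 9, 12]
Visit 1; enqueue 3, 7 → queue [2, 4, 6, 9, 12, 3, 7]
Visit 2; enqueue 8 → queue [4, 6, 9, 12, 3, 7, 8]
Visit 4 → queue [6, 9, 12, 3, 7, 8]
Visit 6; enqueue 13 → queue [9, 12, 3, 7, 8, 13]
Visit 9 → queue [12, 3, 7, 8, 13]
Visit 12 → queue [3, 7, 8, 13]
Visit 3; enqueue 5 → queue [7, 8, 13, 5]
Visit 7 → queue [8, 13, 5]
Visit 8 → queue [13, 5]
Visit 13 → queue [5]
Visit 5 → queue []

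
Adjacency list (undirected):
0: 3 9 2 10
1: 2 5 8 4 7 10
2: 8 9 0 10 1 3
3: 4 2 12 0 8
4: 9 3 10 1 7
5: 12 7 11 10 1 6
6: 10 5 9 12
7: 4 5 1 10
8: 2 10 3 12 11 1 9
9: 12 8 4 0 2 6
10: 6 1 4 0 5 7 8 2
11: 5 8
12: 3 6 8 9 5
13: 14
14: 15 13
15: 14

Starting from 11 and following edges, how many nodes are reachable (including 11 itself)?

BFS from 11 visits: 11, 5, 8, 1, 6, 7, 10, 12, 2, 3, 9, 4, 0
Reachable nodes: 13 of 16 total.

13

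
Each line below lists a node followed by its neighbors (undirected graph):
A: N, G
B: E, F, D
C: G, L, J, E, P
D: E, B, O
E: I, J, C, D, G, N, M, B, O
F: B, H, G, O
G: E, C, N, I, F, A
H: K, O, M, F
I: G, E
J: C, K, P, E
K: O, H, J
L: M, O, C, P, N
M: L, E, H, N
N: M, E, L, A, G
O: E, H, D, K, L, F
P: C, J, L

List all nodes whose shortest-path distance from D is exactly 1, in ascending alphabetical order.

Level 0: D
Level 1: B, E, O
Level 2: C, F, G, H, I, J, K, L, M, N
Level 3: A, P

B, E, O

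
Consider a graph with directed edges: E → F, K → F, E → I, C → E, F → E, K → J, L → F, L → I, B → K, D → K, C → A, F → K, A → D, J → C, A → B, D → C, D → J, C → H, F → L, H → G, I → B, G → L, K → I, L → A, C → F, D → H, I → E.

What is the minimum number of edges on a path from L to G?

Level 0: L
Level 1: A, F, I
Level 2: B, D, E, K
Level 3: C, H, J
Level 4: G
G first appears at level 4.

4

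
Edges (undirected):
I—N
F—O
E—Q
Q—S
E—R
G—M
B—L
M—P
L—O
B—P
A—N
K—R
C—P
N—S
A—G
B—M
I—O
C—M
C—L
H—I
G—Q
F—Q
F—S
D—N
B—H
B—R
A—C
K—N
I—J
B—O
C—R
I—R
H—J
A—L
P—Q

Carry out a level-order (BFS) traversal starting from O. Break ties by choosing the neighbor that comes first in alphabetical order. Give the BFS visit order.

Visit O; enqueue B, F, I, L → queue [B, F, I, L]
Visit B; enqueue H, M, P, R → queue [F, I, L, H, M, P, R]
Visit F; enqueue Q, S → queue [I, L, H, M, P, R, Q, S]
Visit I; enqueue J, N → queue [L, H, M, P, R, Q, S, J, N]
Visit L; enqueue A, C → queue [H, M, P, R, Q, S, J, N, A, C]
Visit H → queue [M, P, R, Q, S, J, N, A, C]
Visit M; enqueue G → queue [P, R, Q, S, J, N, A, C, G]
Visit P → queue [R, Q, S, J, N, A, C, G]
Visit R; enqueue E, K → queue [Q, S, J, N, A, C, G, E, K]
Visit Q → queue [S, J, N, A, C, G, E, K]
Visit S → queue [J, N, A, C, G, E, K]
Visit J → queue [N, A, C, G, E, K]
Visit N; enqueue D → queue [A, C, G, E, K, D]
Visit A → queue [C, G, E, K, D]
Visit C → queue [G, E, K, D]
Visit G → queue [E, K, D]
Visit E → queue [K, D]
Visit K → queue [D]
Visit D → queue []

O B F I L H M P R Q S J N A C G E K D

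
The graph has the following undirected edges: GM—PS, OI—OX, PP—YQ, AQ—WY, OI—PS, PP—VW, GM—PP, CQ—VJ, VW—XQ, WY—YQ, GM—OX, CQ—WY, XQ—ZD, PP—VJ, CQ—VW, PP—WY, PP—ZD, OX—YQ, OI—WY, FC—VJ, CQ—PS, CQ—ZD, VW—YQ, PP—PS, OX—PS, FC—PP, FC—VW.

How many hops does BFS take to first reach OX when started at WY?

Level 0: WY
Level 1: AQ, CQ, OI, PP, YQ
Level 2: FC, GM, OX, PS, VJ, VW, ZD
Level 3: XQ
OX first appears at level 2.

2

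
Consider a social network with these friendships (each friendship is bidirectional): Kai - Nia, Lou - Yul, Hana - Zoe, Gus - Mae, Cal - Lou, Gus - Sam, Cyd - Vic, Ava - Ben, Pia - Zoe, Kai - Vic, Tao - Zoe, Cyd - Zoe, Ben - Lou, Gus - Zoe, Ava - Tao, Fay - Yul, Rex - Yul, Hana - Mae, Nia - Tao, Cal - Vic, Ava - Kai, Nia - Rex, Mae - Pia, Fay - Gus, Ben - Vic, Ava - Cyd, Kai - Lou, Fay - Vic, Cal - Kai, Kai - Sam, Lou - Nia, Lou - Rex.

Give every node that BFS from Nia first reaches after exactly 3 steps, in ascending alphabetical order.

Cyd, Fay, Gus, Hana, Pia

Level 0: Nia
Level 1: Kai, Lou, Rex, Tao
Level 2: Ava, Ben, Cal, Sam, Vic, Yul, Zoe
Level 3: Cyd, Fay, Gus, Hana, Pia
Level 4: Mae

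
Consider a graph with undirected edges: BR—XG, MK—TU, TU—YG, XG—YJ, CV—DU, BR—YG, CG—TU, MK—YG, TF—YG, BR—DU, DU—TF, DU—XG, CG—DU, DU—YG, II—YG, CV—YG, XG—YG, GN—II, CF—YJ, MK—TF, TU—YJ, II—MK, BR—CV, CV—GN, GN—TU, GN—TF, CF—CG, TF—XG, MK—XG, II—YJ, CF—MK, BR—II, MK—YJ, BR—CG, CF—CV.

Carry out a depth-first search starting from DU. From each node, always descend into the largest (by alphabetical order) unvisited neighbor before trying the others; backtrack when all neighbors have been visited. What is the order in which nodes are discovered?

Visit DU
DU → YG
YG → XG
XG → YJ
YJ → TU
TU → MK
MK → TF
TF → GN
GN → II
II → BR
BR → CV
CV → CF
CF → CG

DU → YG → XG → YJ → TU → MK → TF → GN → II → BR → CV → CF → CG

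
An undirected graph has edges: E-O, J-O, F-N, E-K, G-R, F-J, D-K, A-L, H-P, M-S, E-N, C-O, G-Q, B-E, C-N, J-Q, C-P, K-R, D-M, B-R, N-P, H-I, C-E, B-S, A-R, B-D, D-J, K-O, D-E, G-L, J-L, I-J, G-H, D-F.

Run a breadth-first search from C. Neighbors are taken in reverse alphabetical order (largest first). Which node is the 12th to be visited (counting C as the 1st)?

I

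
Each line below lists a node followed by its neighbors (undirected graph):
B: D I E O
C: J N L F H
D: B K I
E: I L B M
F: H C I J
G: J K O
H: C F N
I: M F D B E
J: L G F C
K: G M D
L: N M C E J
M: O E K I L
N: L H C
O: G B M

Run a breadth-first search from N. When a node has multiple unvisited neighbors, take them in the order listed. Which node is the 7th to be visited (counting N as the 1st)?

J

Visit N; enqueue L, H, C → queue [L, H, C]
Visit L; enqueue M, E, J → queue [H, C, M, E, J]
Visit H; enqueue F → queue [C, M, E, J, F]
Visit C → queue [M, E, J, F]
Visit M; enqueue O, K, I → queue [E, J, F, O, K, I]
Visit E; enqueue B → queue [J, F, O, K, I, B]
Visit J; enqueue G → queue [F, O, K, I, B, G]
Visit F → queue [O, K, I, B, G]
Visit O → queue [K, I, B, G]
Visit K; enqueue D → queue [I, B, G, D]
Visit I → queue [B, G, D]
Visit B → queue [G, D]
Visit G → queue [D]
Visit D → queue []

Visit order: N, L, H, C, M, E, J, F, O, K, I, B, G, D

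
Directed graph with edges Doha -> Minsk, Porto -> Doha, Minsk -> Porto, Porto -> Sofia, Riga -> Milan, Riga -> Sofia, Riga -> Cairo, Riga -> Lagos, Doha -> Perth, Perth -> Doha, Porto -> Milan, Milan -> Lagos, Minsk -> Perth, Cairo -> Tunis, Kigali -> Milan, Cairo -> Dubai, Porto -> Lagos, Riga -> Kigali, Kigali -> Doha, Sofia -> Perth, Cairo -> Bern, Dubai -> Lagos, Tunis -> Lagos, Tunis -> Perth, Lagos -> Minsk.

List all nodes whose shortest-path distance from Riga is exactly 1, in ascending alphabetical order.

Level 0: Riga
Level 1: Cairo, Kigali, Lagos, Milan, Sofia
Level 2: Bern, Doha, Dubai, Minsk, Perth, Tunis
Level 3: Porto

Cairo, Kigali, Lagos, Milan, Sofia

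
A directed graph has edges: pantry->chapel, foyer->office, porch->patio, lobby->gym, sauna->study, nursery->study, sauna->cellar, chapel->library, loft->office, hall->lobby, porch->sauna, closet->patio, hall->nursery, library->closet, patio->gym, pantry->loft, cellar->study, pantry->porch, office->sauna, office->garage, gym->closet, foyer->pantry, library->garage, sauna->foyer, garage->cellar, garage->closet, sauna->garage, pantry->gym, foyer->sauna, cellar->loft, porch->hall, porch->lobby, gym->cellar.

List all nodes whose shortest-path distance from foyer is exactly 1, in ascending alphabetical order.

office, pantry, sauna

Level 0: foyer
Level 1: office, pantry, sauna
Level 2: cellar, chapel, garage, gym, loft, porch, study
Level 3: closet, hall, library, lobby, patio
Level 4: nursery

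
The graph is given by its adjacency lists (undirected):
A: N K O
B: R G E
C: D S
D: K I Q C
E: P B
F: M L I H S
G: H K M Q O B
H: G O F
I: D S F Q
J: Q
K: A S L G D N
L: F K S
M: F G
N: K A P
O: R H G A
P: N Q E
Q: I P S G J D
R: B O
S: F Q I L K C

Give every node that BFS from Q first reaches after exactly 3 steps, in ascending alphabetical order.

Level 0: Q
Level 1: D, G, I, J, P, S
Level 2: B, C, E, F, H, K, L, M, N, O
Level 3: A, R

A, R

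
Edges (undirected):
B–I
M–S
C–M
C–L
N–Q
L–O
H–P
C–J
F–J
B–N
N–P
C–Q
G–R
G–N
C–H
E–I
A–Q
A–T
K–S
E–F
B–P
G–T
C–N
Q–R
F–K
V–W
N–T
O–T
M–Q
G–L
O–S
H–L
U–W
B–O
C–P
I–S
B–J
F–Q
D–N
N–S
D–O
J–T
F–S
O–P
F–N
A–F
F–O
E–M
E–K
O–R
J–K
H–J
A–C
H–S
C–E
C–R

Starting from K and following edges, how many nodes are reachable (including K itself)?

BFS from K visits: K, S, J, F, E, O, N, M, I, H, T, C, B, Q, A, R, P, L, D, G
Reachable nodes: 20 of 23 total.

20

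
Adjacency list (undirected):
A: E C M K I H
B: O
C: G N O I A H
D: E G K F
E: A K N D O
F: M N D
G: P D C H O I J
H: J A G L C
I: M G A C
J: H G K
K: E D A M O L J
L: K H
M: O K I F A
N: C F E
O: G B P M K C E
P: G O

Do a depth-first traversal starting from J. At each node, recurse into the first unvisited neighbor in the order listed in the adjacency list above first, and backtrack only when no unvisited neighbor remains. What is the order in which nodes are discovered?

J H A E K D G P O B M I C N F L

Visit J
J → H
H → A
A → E
E → K
K → D
D → G
G → P
P → O
O → B
O → M
M → I
I → C
C → N
N → F
K → L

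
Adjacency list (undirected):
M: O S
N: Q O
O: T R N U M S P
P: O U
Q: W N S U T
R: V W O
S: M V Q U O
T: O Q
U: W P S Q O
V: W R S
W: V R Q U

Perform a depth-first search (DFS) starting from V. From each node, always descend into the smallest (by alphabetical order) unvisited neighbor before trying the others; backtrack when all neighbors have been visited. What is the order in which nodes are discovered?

Visit V
V → R
R → O
O → M
M → S
S → Q
Q → N
Q → T
Q → U
U → P
U → W

V, R, O, M, S, Q, N, T, U, P, W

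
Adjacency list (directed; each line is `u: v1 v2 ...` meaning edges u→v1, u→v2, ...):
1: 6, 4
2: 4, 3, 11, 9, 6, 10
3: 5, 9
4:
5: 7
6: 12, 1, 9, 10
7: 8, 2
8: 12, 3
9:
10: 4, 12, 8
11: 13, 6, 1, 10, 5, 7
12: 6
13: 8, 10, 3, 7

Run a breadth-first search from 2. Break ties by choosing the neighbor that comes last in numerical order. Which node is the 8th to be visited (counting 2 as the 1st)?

13

Visit 2; enqueue 11, 10, 9, 6, 4, 3 → queue [11, 10, 9, 6, 4, 3]
Visit 11; enqueue 13, 7, 5, 1 → queue [10, 9, 6, 4, 3, 13, 7, 5, 1]
Visit 10; enqueue 12, 8 → queue [9, 6, 4, 3, 13, 7, 5, 1, 12, 8]
Visit 9 → queue [6, 4, 3, 13, 7, 5, 1, 12, 8]
Visit 6 → queue [4, 3, 13, 7, 5, 1, 12, 8]
Visit 4 → queue [3, 13, 7, 5, 1, 12, 8]
Visit 3 → queue [13, 7, 5, 1, 12, 8]
Visit 13 → queue [7, 5, 1, 12, 8]
Visit 7 → queue [5, 1, 12, 8]
Visit 5 → queue [1, 12, 8]
Visit 1 → queue [12, 8]
Visit 12 → queue [8]
Visit 8 → queue []

Visit order: 2, 11, 10, 9, 6, 4, 3, 13, 7, 5, 1, 12, 8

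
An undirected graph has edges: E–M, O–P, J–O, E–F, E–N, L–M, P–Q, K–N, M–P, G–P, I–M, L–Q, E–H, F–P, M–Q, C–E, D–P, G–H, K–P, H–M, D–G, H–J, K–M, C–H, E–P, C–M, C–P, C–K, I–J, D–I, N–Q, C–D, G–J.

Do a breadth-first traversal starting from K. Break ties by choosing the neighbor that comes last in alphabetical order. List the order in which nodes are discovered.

K, P, N, M, C, Q, O, G, F, E, D, L, I, H, J

Visit K; enqueue P, N, M, C → queue [P, N, M, C]
Visit P; enqueue Q, O, G, F, E, D → queue [N, M, C, Q, O, G, F, E, D]
Visit N → queue [M, C, Q, O, G, F, E, D]
Visit M; enqueue L, I, H → queue [C, Q, O, G, F, E, D, L, I, H]
Visit C → queue [Q, O, G, F, E, D, L, I, H]
Visit Q → queue [O, G, F, E, D, L, I, H]
Visit O; enqueue J → queue [G, F, E, D, L, I, H, J]
Visit G → queue [F, E, D, L, I, H, J]
Visit F → queue [E, D, L, I, H, J]
Visit E → queue [D, L, I, H, J]
Visit D → queue [L, I, H, J]
Visit L → queue [I, H, J]
Visit I → queue [H, J]
Visit H → queue [J]
Visit J → queue []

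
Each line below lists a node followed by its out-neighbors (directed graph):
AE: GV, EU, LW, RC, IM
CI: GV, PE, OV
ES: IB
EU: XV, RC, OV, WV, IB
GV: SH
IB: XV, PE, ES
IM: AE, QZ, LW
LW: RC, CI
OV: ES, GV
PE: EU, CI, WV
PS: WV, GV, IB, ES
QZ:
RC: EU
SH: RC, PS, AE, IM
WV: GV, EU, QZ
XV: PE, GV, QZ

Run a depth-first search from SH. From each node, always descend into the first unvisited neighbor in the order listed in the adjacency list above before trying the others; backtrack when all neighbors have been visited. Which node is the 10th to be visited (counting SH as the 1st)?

IB

Visit SH
SH → RC
RC → EU
EU → XV
XV → PE
PE → CI
CI → GV
CI → OV
OV → ES
ES → IB
PE → WV
WV → QZ
SH → PS
SH → AE
AE → LW
AE → IM

Visit order: SH, RC, EU, XV, PE, CI, GV, OV, ES, IB, WV, QZ, PS, AE, LW, IM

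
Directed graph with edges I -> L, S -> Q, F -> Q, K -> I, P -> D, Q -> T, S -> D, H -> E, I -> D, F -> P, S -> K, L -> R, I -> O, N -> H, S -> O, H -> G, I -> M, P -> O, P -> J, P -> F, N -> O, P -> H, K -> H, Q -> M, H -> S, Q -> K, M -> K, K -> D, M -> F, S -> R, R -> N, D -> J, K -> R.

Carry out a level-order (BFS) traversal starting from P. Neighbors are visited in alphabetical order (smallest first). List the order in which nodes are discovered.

P, D, F, H, J, O, Q, E, G, S, K, M, T, R, I, N, L

Visit P; enqueue D, F, H, J, O → queue [D, F, H, J, O]
Visit D → queue [F, H, J, O]
Visit F; enqueue Q → queue [H, J, O, Q]
Visit H; enqueue E, G, S → queue [J, O, Q, E, G, S]
Visit J → queue [O, Q, E, G, S]
Visit O → queue [Q, E, G, S]
Visit Q; enqueue K, M, T → queue [E, G, S, K, M, T]
Visit E → queue [G, S, K, M, T]
Visit G → queue [S, K, M, T]
Visit S; enqueue R → queue [K, M, T, R]
Visit K; enqueue I → queue [M, T, R, I]
Visit M → queue [T, R, I]
Visit T → queue [R, I]
Visit R; enqueue N → queue [I, N]
Visit I; enqueue L → queue [N, L]
Visit N → queue [L]
Visit L → queue []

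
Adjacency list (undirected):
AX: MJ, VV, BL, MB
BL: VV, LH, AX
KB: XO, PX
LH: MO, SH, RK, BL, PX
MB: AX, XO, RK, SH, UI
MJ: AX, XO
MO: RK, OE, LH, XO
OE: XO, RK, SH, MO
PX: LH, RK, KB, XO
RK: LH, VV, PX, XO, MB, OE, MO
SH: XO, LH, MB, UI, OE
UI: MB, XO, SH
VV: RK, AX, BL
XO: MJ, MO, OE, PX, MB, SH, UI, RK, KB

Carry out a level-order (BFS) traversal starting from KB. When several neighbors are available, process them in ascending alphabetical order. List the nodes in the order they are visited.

KB → PX → XO → LH → RK → MB → MJ → MO → OE → SH → UI → BL → VV → AX

Visit KB; enqueue PX, XO → queue [PX, XO]
Visit PX; enqueue LH, RK → queue [XO, LH, RK]
Visit XO; enqueue MB, MJ, MO, OE, SH, UI → queue [LH, RK, MB, MJ, MO, OE, SH, UI]
Visit LH; enqueue BL → queue [RK, MB, MJ, MO, OE, SH, UI, BL]
Visit RK; enqueue VV → queue [MB, MJ, MO, OE, SH, UI, BL, VV]
Visit MB; enqueue AX → queue [MJ, MO, OE, SH, UI, BL, VV, AX]
Visit MJ → queue [MO, OE, SH, UI, BL, VV, AX]
Visit MO → queue [OE, SH, UI, BL, VV, AX]
Visit OE → queue [SH, UI, BL, VV, AX]
Visit SH → queue [UI, BL, VV, AX]
Visit UI → queue [BL, VV, AX]
Visit BL → queue [VV, AX]
Visit VV → queue [AX]
Visit AX → queue []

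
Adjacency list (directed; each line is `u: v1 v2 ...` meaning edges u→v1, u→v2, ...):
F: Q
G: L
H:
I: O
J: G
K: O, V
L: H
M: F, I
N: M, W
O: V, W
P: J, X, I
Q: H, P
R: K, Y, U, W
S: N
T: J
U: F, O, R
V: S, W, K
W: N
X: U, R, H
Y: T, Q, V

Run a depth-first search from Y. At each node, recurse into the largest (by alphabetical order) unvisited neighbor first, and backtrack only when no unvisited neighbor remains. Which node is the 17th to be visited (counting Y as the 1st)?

Visit Y
Y → V
V → W
W → N
N → M
M → I
I → O
M → F
F → Q
Q → P
P → X
X → U
U → R
R → K
X → H
P → J
J → G
G → L
V → S
Y → T

Visit order: Y, V, W, N, M, I, O, F, Q, P, X, U, R, K, H, J, G, L, S, T

G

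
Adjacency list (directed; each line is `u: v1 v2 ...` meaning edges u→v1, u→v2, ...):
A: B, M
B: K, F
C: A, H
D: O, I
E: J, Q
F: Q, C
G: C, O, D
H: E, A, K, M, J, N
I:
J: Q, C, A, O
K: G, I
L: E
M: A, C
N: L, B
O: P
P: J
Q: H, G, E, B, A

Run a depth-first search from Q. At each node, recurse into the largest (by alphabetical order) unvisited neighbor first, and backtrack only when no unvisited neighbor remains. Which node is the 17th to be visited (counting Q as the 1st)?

Visit Q
Q → H
H → N
N → L
L → E
E → J
J → O
O → P
J → C
C → A
A → M
A → B
B → K
K → I
K → G
G → D
B → F

Visit order: Q, H, N, L, E, J, O, P, C, A, M, B, K, I, G, D, F

F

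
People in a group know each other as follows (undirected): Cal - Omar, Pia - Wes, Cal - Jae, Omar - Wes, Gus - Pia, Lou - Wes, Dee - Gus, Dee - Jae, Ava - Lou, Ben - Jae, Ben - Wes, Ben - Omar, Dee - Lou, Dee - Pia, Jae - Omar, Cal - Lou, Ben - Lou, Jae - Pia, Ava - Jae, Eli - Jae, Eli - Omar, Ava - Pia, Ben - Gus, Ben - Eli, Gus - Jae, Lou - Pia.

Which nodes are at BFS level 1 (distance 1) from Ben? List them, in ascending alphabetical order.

Level 0: Ben
Level 1: Eli, Gus, Jae, Lou, Omar, Wes
Level 2: Ava, Cal, Dee, Pia

Eli, Gus, Jae, Lou, Omar, Wes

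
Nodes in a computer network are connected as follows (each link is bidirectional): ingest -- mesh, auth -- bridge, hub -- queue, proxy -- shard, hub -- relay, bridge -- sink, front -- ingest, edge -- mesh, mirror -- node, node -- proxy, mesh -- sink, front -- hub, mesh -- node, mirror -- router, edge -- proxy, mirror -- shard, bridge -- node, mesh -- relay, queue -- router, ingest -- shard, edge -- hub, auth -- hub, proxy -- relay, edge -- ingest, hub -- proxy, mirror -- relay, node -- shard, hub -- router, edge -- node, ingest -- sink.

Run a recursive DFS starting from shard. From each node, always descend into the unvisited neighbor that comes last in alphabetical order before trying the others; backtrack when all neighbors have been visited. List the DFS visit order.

shard → proxy → relay → mirror → router → queue → hub → front → ingest → sink → mesh → node → edge → bridge → auth

Visit shard
shard → proxy
proxy → relay
relay → mirror
mirror → router
router → queue
queue → hub
hub → front
front → ingest
ingest → sink
sink → mesh
mesh → node
node → edge
node → bridge
bridge → auth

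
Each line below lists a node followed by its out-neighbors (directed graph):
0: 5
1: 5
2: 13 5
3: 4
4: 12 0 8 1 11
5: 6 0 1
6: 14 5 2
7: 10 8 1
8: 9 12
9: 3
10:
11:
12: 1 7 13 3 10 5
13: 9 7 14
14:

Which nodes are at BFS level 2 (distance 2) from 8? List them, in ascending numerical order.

Level 0: 8
Level 1: 9, 12
Level 2: 1, 3, 5, 7, 10, 13
Level 3: 0, 4, 6, 14
Level 4: 2, 11

1, 3, 5, 7, 10, 13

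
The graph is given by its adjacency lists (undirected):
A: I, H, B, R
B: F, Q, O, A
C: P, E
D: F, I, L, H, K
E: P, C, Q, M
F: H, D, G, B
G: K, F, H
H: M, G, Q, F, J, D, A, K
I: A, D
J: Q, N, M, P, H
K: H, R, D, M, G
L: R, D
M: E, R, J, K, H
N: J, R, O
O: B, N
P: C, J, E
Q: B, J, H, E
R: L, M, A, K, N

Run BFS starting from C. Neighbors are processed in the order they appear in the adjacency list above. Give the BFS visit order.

Visit C; enqueue P, E → queue [P, E]
Visit P; enqueue J → queue [E, J]
Visit E; enqueue Q, M → queue [J, Q, M]
Visit J; enqueue N, H → queue [Q, M, N, H]
Visit Q; enqueue B → queue [M, N, H, B]
Visit M; enqueue R, K → queue [N, H, B, R, K]
Visit N; enqueue O → queue [H, B, R, K, O]
Visit H; enqueue G, F, D, A → queue [B, R, K, O, G, F, D, A]
Visit B → queue [R, K, O, G, F, D, A]
Visit R; enqueue L → queue [K, O, G, F, D, A, L]
Visit K → queue [O, G, F, D, A, L]
Visit O → queue [G, F, D, A, L]
Visit G → queue [F, D, A, L]
Visit F → queue [D, A, L]
Visit D; enqueue I → queue [A, L, I]
Visit A → queue [L, I]
Visit L → queue [I]
Visit I → queue []

C → P → E → J → Q → M → N → H → B → R → K → O → G → F → D → A → L → I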